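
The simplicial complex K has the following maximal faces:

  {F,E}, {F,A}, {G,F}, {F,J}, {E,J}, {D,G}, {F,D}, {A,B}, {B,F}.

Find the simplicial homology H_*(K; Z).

H_0 = Z,  H_1 = Z^3.

Order the vertices as A < B < D < E < F < G < J. Listing each simplex with vertices in this order, K has dimension 1 with simplices:

  0-simplices (7): A, B, D, E, F, G, J
  1-simplices (9): AB, AF, BF, DF, DG, EF, EJ, FG, FJ

so the chain groups are C_0 ≅ Z^7, C_1 ≅ Z^9.

Boundary ∂_1: C_1 → C_0 maps an edge to its endpoints' difference, ∂[p,q] = q − p. For instance
  ∂AF = F − A.
This gives a 7×9 integer matrix of rank 6; reducing to Smith normal form yields diagonal entries (1,1,1,1,1,1).

Reading off H_k = ker ∂_k / im ∂_{k+1}:

  H_0: rank C_0 − rank ∂_1 = 7 − 6 = 1, and the invariant factors of ∂_1 are all 1, so H_0 = Z.
  H_1: rank ker ∂_1 − rank ∂_2 = (9 − 6) − 0 = 3, and there is no ∂_2, so H_1 = Z^3.

As a check, the Euler characteristic is 7 − 9 = -2, which agrees with 1 − 3 = -2.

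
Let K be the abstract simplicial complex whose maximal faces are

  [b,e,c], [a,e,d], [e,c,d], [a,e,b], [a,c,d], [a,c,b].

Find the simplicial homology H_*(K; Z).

H_0 = Z,  H_1 = 0,  H_2 = Z.

We work with the vertex ordering a < b < c < d < e. The simplices of K, each written with vertices in increasing order, are:

  0-simplices (5): a, b, c, d, e
  1-simplices (9): ab, ac, ad, ae, bc, be, cd, ce, de
  2-simplices (6): abc, abe, acd, ade, bce, cde

giving chain groups C_0 ≅ Z^5, C_1 ≅ Z^9, C_2 ≅ Z^6.

The boundary map ∂_1: C_1 → C_0 sends each edge [p,q] (with p < q) to q − p.
As a 5×9 matrix over Z this has rank 4, with invariant factors (1,1,1,1).

Boundary ∂_2: C_2 → C_1 acts by ∂[p,q,r] = [q,r] − [p,r] + [p,q]. For instance
  ∂abc = bc − ac + ab,
  ∂ade = de − ae + ad.
The resulting 9×6 matrix has rank 5, and its Smith normal form has invariant factors (1,1,1,1,1).

Now H_k = ker ∂_k / im ∂_{k+1}, so:

  H_0: rank C_0 − rank ∂_1 = 5 − 4 = 1, and the invariant factors of ∂_1 are all 1, so H_0 ≅ Z.
  H_1: rank ker ∂_1 − rank ∂_2 = (9 − 4) − 5 = 0, and the invariant factors of ∂_2 are all 1, so H_1 ≅ 0.
  H_2: rank ker ∂_2 − rank ∂_3 = (6 − 5) − 0 = 1, and there is no ∂_3, so H_2 ≅ Z.

(K is a triangulation of the 2-sphere S^2.)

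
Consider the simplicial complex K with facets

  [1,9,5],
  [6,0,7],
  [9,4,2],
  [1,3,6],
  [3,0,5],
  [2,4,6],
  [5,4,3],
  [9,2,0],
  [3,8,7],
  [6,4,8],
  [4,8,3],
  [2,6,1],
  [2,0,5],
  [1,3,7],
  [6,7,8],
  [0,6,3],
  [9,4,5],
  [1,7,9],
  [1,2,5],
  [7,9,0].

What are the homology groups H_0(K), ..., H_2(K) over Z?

K has 10 vertices, 30 edges, 20 triangles.
rank ∂_0 = 0, rank ∂_1 = 9 ⇒ b_0 = 10 − 0 − 9 = 1; all invariant factors of ∂_1 are 1 so no torsion. So H_0 ≅ Z.
rank ∂_1 = 9, rank ∂_2 = 20 ⇒ b_1 = 30 − 9 − 20 = 1; ∂_2 has invariant factor(s) [2] giving torsion. So H_1 ≅ Z ⊕ Z/2.
rank ∂_2 = 20, rank ∂_3 = 0 ⇒ b_2 = 20 − 20 − 0 = 0. So H_2 ≅ 0.

H_0 = Z,  H_1 = Z ⊕ Z/2,  H_2 = 0.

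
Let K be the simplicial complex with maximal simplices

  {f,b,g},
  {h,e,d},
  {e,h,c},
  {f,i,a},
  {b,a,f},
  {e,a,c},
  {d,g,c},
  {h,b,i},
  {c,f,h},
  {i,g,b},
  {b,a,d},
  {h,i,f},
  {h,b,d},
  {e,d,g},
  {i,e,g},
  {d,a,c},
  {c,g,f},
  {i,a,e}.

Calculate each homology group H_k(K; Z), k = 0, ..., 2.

H_0 = Z,  H_1 = Z ⊕ Z/2,  H_2 = 0.

Order the vertices as a < b < c < d < e < f < g < h < i. Listing each simplex with vertices in this order, K has dimension 2 with simplices:

  0-simplices (9): a, b, c, d, e, f, g, h, i
  1-simplices (27): ab, ac, ad, ae, af, ai, bd, bf, bg, bh, bi, cd, ce, cf, cg, ch, de, dg, dh, eg, eh, ei, fg, fh, fi, gi, hi
  2-simplices (18): abd, abf, acd, ace, aei, afi, bdh, bfg, bgi, bhi, cdg, ceh, cfg, cfh, deg, deh, egi, fhi

Hence C_0 ≅ Z^9, C_1 ≅ Z^27, C_2 ≅ Z^18.

Boundary ∂_1: C_1 → C_0 maps an edge to its endpoints' difference, ∂[p,q] = q − p.
This gives a 9×27 integer matrix of rank 8; reducing to Smith normal form yields diagonal entries (1,1,1,1,1,1,1,1).

The boundary map ∂_2: C_2 → C_1 maps a triangle to the signed sum of its edges. For instance
  ∂cfh = fh − ch + cf,
  ∂abf = bf − af + ab.
The 27×18 boundary matrix has rank 18 and Smith normal form diag(1,1,1,1,1,1,1,1,1,1,1,1,1,1,1,1,1,2).

Reading off H_k = ker ∂_k / im ∂_{k+1}:

  H_0: rank C_0 − rank ∂_1 = 9 − 8 = 1, and the invariant factors of ∂_1 are all 1, so H_0 = Z.
  H_1: rank ker ∂_1 − rank ∂_2 = (27 − 8) − 18 = 1, and ∂_2 has invariant factor 2 > 1, so H_1 = Z ⊕ Z/2.
  H_2: rank ker ∂_2 − rank ∂_3 = (18 − 18) − 0 = 0, and there is no ∂_3, so H_2 = 0.

As a check, the Euler characteristic is 9 − 27 + 18 = 0, which agrees with 1 − 1 + 0 = 0.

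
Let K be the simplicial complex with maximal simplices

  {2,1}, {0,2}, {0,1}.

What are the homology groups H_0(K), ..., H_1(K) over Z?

H_0 = Z,  H_1 = Z.

Fix the vertex order 0 < 1 < 2 and write every simplex with vertices in increasing order. Then dim K = 1 and the simplices of K are:

  0-simplices (3): [0], [1], [2]
  1-simplices (3): [0,1], [0,2], [1,2]

giving chain groups C_0 ≅ Z^3, C_1 ≅ Z^3.

∂_1: C_1 → C_0 is given by ∂[p,q] = [q] − [p]. For instance
  ∂[0,1] = [1] − [0].
As a 3×3 matrix over Z this has rank 2, with invariant factors (1,1).

Reading off H_k = ker ∂_k / im ∂_{k+1}:

  H_0: rank C_0 − rank ∂_1 = 3 − 2 = 1, and the invariant factors of ∂_1 are all 1, so H_0 = Z.
  H_1: rank ker ∂_1 − rank ∂_2 = (3 − 2) − 0 = 1, and there is no ∂_2, so H_1 = Z.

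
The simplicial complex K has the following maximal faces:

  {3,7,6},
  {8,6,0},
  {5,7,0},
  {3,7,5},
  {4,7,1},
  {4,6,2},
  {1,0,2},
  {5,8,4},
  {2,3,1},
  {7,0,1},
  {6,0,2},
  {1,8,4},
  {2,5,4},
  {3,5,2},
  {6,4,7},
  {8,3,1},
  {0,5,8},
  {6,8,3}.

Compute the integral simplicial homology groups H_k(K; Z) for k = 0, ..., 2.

Order the vertices as 0 < 1 < 2 < 3 < 4 < 5 < 6 < 7 < 8. Listing each simplex with vertices in this order, K has dimension 2 with simplices:

  0-simplices (9): [0], [1], [2], [3], [4], [5], [6], [7], [8]
  1-simplices (27): (27 of them)
  2-simplices (18): [0,1,2], [0,1,7], [0,2,6], [0,5,7], [0,5,8], [0,6,8], [1,2,3], [1,3,8], [1,4,7], [1,4,8], [2,3,5], [2,4,5], [2,4,6], [3,5,7], [3,6,7], [3,6,8], [4,5,8], [4,6,7]

Hence C_0 ≅ Z^9, C_1 ≅ Z^27, C_2 ≅ Z^18.

Boundary ∂_1: C_1 → C_0 maps an edge to its endpoints' difference, ∂[p,q] = q − p. For instance
  ∂[0,8] = [8] − [0].
As a 9×27 matrix over Z this has rank 8, with invariant factors (1,1,1,1,1,1,1,1).

The boundary map ∂_2: C_2 → C_1 sends each 2-simplex [p,q,r] to [q,r] − [p,r] + [p,q]. For instance
  ∂[0,5,8] = [5,8] − [0,8] + [0,5],
  ∂[3,6,8] = [6,8] − [3,8] + [3,6].
As a 27×18 matrix over Z this has rank 17, with invariant factors (1,1,1,1,1,1,1,1,1,1,1,1,1,1,1,1,1).

Reading off H_k = ker ∂_k / im ∂_{k+1}:

  H_0: rank C_0 − rank ∂_1 = 9 − 8 = 1, and the invariant factors of ∂_1 are all 1, so H_0 = Z.
  H_1: rank ker ∂_1 − rank ∂_2 = (27 − 8) − 17 = 2, and the invariant factors of ∂_2 are all 1, so H_1 = Z^2.
  H_2: rank ker ∂_2 − rank ∂_3 = (18 − 17) − 0 = 1, and there is no ∂_3, so H_2 = Z.

As a check, the Euler characteristic is 9 − 27 + 18 = 0, which agrees with 1 − 2 + 1 = 0.

H_0 ≅ Z,  H_1 ≅ Z^2,  H_2 ≅ Z.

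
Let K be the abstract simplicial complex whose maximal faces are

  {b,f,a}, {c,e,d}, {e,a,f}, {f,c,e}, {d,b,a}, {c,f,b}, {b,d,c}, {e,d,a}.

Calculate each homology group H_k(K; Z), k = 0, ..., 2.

H_0 = Z,  H_1 = 0,  H_2 = Z.

K has 6 vertices, 12 edges, 8 triangles.
rank ∂_0 = 0, rank ∂_1 = 5 ⇒ b_0 = 6 − 0 − 5 = 1; all invariant factors of ∂_1 are 1 so no torsion. So H_0 ≅ Z.
rank ∂_1 = 5, rank ∂_2 = 7 ⇒ b_1 = 12 − 5 − 7 = 0; all invariant factors of ∂_2 are 1 so no torsion. So H_1 ≅ 0.
rank ∂_2 = 7, rank ∂_3 = 0 ⇒ b_2 = 8 − 7 − 0 = 1. So H_2 ≅ Z.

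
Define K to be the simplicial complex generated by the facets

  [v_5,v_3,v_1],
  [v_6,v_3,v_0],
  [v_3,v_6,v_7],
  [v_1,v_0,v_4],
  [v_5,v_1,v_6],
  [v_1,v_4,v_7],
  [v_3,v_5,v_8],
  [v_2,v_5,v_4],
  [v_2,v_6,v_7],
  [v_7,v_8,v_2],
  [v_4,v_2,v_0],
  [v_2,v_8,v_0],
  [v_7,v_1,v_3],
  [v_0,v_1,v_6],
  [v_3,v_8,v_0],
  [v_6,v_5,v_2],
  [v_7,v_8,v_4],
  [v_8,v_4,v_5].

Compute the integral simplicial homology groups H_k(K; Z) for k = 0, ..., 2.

Order the vertices as v_0 < v_1 < v_2 < v_3 < v_4 < v_5 < v_6 < v_7 < v_8. Listing each simplex with vertices in this order, K has dimension 2 with simplices:

  0-simplices (9): [v_0], [v_1], [v_2], [v_3], [v_4], [v_5], [v_6], [v_7], [v_8]
  1-simplices (27): (27 of them)
  2-simplices (18): (18 of them)

so the chain groups are C_0 ≅ Z^9, C_1 ≅ Z^27, C_2 ≅ Z^18.

The boundary map ∂_1: C_1 → C_0 is given by ∂[p,q] = [q] − [p].
The 9×27 boundary matrix has rank 8 and Smith normal form diag(1,1,1,1,1,1,1,1).

Boundary ∂_2: C_2 → C_1 maps a triangle to the signed sum of its edges. For instance
  ∂[v_4,v_7,v_8] = [v_7,v_8] − [v_4,v_8] + [v_4,v_7],
  ∂[v_2,v_5,v_6] = [v_5,v_6] − [v_2,v_6] + [v_2,v_5].
The resulting 27×18 matrix has rank 18, and its Smith normal form has invariant factors (1,1,1,1,1,1,1,1,1,1,1,1,1,1,1,1,1,2).

From H_k ≅ ker(∂_k) / im(∂_{k+1}) we obtain:

  H_0: rank C_0 − rank ∂_1 = 9 − 8 = 1, and the invariant factors of ∂_1 are all 1, so H_0 = Z.
  H_1: rank ker ∂_1 − rank ∂_2 = (27 − 8) − 18 = 1, and ∂_2 has invariant factor 2 > 1, so H_1 = Z ⊕ Z_2.
  H_2: rank ker ∂_2 − rank ∂_3 = (18 − 18) − 0 = 0, and there is no ∂_3, so H_2 = 0.

As a check, the Euler characteristic is 9 − 27 + 18 = 0, which agrees with 1 − 1 + 0 = 0.

H_0 = Z,  H_1 = Z ⊕ Z_2,  H_2 = 0.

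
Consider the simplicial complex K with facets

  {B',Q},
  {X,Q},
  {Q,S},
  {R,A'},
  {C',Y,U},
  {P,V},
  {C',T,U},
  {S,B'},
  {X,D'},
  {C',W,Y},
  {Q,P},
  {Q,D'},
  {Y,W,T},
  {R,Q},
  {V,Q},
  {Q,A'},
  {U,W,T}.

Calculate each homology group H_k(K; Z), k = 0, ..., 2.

Fix the vertex order P < Q < R < S < T < U < V < W < X < Y < A' < B' < C' < D' and write every simplex with vertices in increasing order. Then dim K = 2 and the simplices of K are:

  0-simplices (14): [P], [Q], [R], [S], [T], [U], [V], [W], [X], [Y], [A'], [B'], [C'], [D']
  1-simplices (22): (22 of them)
  2-simplices (5): [T,U,W], [T,U,C'], [T,W,Y], [U,Y,C'], [W,Y,C']

Hence C_0 ≅ Z^14, C_1 ≅ Z^22, C_2 ≅ Z^5.

∂_1: C_1 → C_0 maps an edge to its endpoints' difference, ∂[p,q] = q − p. For instance
  ∂[Q,R] = [R] − [Q].
The 14×22 boundary matrix has rank 12 and Smith normal form diag(1,1,1,1,1,1,1,1,1,1,1,1).

The boundary map ∂_2: C_2 → C_1 sends each 2-simplex [p,q,r] to [q,r] − [p,r] + [p,q]. For instance
  ∂[U,Y,C'] = [Y,C'] − [U,C'] + [U,Y],
  ∂[T,U,C'] = [U,C'] − [T,C'] + [T,U].
As a 22×5 matrix over Z this has rank 5, with invariant factors (1,1,1,1,1).

Computing H_k = (kernel of ∂_k) / (image of ∂_{k+1}):

  H_0: rank C_0 − rank ∂_1 = 14 − 12 = 2, and the invariant factors of ∂_1 are all 1, so H_0 = Z^2.
  H_1: rank ker ∂_1 − rank ∂_2 = (22 − 12) − 5 = 5, and the invariant factors of ∂_2 are all 1, so H_1 = Z^5.
  H_2: rank ker ∂_2 − rank ∂_3 = (5 − 5) − 0 = 0, and there is no ∂_3, so H_2 = 0.

H_0 ≅ Z^2,  H_1 ≅ Z^5,  H_2 = 0.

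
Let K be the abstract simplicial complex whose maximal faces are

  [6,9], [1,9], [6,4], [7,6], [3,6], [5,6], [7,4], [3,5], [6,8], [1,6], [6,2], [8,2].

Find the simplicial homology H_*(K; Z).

H_0 = Z,  H_1 = Z^4.

Fix the vertex order 1 < 2 < 3 < 4 < 5 < 6 < 7 < 8 < 9 and write every simplex with vertices in increasing order. Then dim K = 1 and the simplices of K are:

  0-simplices (9): [1], [2], [3], [4], [5], [6], [7], [8], [9]
  1-simplices (12): [1,6], [1,9], [2,6], [2,8], [3,5], [3,6], [4,6], [4,7], [5,6], [6,7], [6,8], [6,9]

giving chain groups C_0 ≅ Z^9, C_1 ≅ Z^12.

∂_1: C_1 → C_0 sends each edge [p,q] (with p < q) to q − p. For instance
  ∂[4,6] = [6] − [4].
As a 9×12 matrix over Z this has rank 8, with invariant factors (1,1,1,1,1,1,1,1).

From H_k ≅ ker(∂_k) / im(∂_{k+1}) we obtain:

  H_0: rank C_0 − rank ∂_1 = 9 − 8 = 1, and the invariant factors of ∂_1 are all 1, so H_0 = Z.
  H_1: rank ker ∂_1 − rank ∂_2 = (12 − 8) − 0 = 4, and there is no ∂_2, so H_1 = Z^4.

(K is a triangulation of a wedge of 4 circles.)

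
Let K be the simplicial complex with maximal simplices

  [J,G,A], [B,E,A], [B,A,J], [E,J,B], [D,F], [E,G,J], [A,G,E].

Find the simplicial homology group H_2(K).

H_2 ≅ Z.

K has 7 vertices, 10 edges, 6 triangles.
rank ∂_2 = 5, rank ∂_3 = 0 ⇒ b_2 = 6 − 5 − 0 = 1. So H_2 ≅ Z.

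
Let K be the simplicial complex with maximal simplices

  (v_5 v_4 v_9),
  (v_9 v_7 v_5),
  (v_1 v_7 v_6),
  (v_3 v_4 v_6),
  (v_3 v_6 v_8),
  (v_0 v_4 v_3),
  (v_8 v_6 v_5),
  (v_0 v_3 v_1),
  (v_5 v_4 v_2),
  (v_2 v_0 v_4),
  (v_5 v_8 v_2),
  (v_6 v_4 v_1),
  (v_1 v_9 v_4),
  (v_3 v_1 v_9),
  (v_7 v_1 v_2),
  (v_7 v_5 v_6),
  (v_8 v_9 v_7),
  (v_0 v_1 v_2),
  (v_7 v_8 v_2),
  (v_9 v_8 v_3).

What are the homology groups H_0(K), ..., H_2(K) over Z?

H_0 ≅ Z,  H_1 ≅ Z ⊕ Z/2Z,  H_2 = 0.

K has 10 vertices, 30 edges, 20 triangles.
rank ∂_0 = 0, rank ∂_1 = 9 ⇒ b_0 = 10 − 0 − 9 = 1; all invariant factors of ∂_1 are 1 so no torsion. So H_0 = Z.
rank ∂_1 = 9, rank ∂_2 = 20 ⇒ b_1 = 30 − 9 − 20 = 1; ∂_2 has invariant factor(s) [2] giving torsion. So H_1 = Z ⊕ Z/2Z.
rank ∂_2 = 20, rank ∂_3 = 0 ⇒ b_2 = 20 − 20 − 0 = 0. So H_2 = 0.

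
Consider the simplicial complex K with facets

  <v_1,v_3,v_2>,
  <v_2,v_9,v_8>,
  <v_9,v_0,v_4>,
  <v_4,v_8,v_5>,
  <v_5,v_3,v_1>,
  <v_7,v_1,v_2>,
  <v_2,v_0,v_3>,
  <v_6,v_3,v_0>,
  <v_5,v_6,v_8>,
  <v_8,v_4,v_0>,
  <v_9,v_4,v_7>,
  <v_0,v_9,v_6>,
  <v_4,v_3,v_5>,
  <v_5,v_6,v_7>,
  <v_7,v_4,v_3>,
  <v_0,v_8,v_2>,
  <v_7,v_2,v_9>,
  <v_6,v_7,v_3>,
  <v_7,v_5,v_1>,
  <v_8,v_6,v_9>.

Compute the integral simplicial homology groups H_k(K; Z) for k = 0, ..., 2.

H_0 ≅ Z,  H_1 ≅ Z ⊕ Z_2,  H_2 = 0.

We work with the vertex ordering v_0 < v_1 < v_2 < v_3 < v_4 < v_5 < v_6 < v_7 < v_8 < v_9. The simplices of K, each written with vertices in increasing order, are:

  0-simplices (10): [v_0], [v_1], [v_2], [v_3], [v_4], [v_5], [v_6], [v_7], [v_8], [v_9]
  1-simplices (30): (30 of them)
  2-simplices (20): (20 of them)

so the chain groups are C_0 ≅ Z^10, C_1 ≅ Z^30, C_2 ≅ Z^20.

The boundary map ∂_1: C_1 → C_0 maps an edge to its endpoints' difference, ∂[p,q] = q − p.
As a 10×30 matrix over Z this has rank 9, with invariant factors (1,1,1,1,1,1,1,1,1).

Boundary ∂_2: C_2 → C_1 maps a triangle to the signed sum of its edges. For instance
  ∂[v_0,v_4,v_9] = [v_4,v_9] − [v_0,v_9] + [v_0,v_4],
  ∂[v_1,v_2,v_3] = [v_2,v_3] − [v_1,v_3] + [v_1,v_2].
As a 30×20 matrix over Z this has rank 20, with invariant factors (1,1,1,1,1,1,1,1,1,1,1,1,1,1,1,1,1,1,1,2).

From H_k ≅ ker(∂_k) / im(∂_{k+1}) we obtain:

  H_0: rank C_0 − rank ∂_1 = 10 − 9 = 1, and the invariant factors of ∂_1 are all 1, so H_0 = Z.
  H_1: rank ker ∂_1 − rank ∂_2 = (30 − 9) − 20 = 1, and ∂_2 has invariant factor 2 > 1, so H_1 = Z ⊕ Z_2.
  H_2: rank ker ∂_2 − rank ∂_3 = (20 − 20) − 0 = 0, and there is no ∂_3, so H_2 = 0.

(K is a triangulation of the Klein bottle.)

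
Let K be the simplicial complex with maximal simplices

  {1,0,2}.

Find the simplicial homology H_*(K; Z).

K has 3 vertices, 3 edges, 1 triangle.
rank ∂_0 = 0, rank ∂_1 = 2 ⇒ b_0 = 3 − 0 − 2 = 1; all invariant factors of ∂_1 are 1 so no torsion. So H_0 ≅ Z.
rank ∂_1 = 2, rank ∂_2 = 1 ⇒ b_1 = 3 − 2 − 1 = 0; all invariant factors of ∂_2 are 1 so no torsion. So H_1 ≅ 0.
rank ∂_2 = 1, rank ∂_3 = 0 ⇒ b_2 = 1 − 1 − 0 = 0. So H_2 ≅ 0.

H_0 ≅ Z,  H_1 = 0,  H_2 = 0.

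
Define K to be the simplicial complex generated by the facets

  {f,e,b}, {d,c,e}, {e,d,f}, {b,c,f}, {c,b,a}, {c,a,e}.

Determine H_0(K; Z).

Order the vertices as a < b < c < d < e < f. Listing each simplex with vertices in this order, K has dimension 2 with simplices:

  0-simplices (6): a, b, c, d, e, f
  1-simplices (12): ab, ac, ae, bc, be, bf, cd, ce, cf, de, df, ef
  2-simplices (6): abc, ace, bcf, bef, cde, def

so the chain groups are C_0 ≅ Z^6, C_1 ≅ Z^12, C_2 ≅ Z^6.

Boundary ∂_1: C_1 → C_0 sends each edge [p,q] (with p < q) to q − p. For instance
  ∂be = e − b.
The resulting 6×12 matrix has rank 5, and its Smith normal form has invariant factors (1,1,1,1,1).

Boundary ∂_2: C_2 → C_1 acts by ∂[p,q,r] = [q,r] − [p,r] + [p,q]. For instance
  ∂abc = bc − ac + ab,
  ∂cde = de − ce + cd.
This gives a 12×6 integer matrix of rank 6; reducing to Smith normal form yields diagonal entries (1,1,1,1,1,1).

Computing H_k = (kernel of ∂_k) / (image of ∂_{k+1}):

  H_0: rank C_0 − rank ∂_1 = 6 − 5 = 1, and the invariant factors of ∂_1 are all 1, so H_0 ≅ Z.

(K is a triangulation of the cylinder S^1 x I.)

H_0 ≅ Z.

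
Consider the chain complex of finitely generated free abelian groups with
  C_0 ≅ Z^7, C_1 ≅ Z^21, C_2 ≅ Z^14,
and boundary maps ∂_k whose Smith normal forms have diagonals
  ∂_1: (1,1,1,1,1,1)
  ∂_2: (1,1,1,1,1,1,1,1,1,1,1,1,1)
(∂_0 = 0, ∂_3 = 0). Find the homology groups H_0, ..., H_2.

H_0: b_0 = 7 − 0 − 6 = 1; torsion from ∂_1 factors > 1: none. So H_0 ≅ Z.
H_1: b_1 = 21 − 6 − 13 = 2; torsion from ∂_2 factors > 1: none. So H_1 ≅ Z^2.
H_2: b_2 = 14 − 13 − 0 = 1; torsion from ∂_3 factors > 1: none. So H_2 ≅ Z.

H_0 ≅ Z,  H_1 ≅ Z^2,  H_2 ≅ Z.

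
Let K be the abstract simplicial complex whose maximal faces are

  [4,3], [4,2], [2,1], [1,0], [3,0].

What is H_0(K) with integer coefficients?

K has 5 vertices, 5 edges.
rank ∂_0 = 0, rank ∂_1 = 4 ⇒ b_0 = 5 − 0 − 4 = 1; all invariant factors of ∂_1 are 1 so no torsion. So H_0 ≅ Z.

H_0 ≅ Z.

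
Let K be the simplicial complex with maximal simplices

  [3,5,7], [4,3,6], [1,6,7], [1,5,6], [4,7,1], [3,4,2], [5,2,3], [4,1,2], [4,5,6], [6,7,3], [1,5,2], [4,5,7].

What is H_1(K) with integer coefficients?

H_1 = Z/2Z.

We work with the vertex ordering 1 < 2 < 3 < 4 < 5 < 6 < 7. The simplices of K, each written with vertices in increasing order, are:

  0-simplices (7): [1], [2], [3], [4], [5], [6], [7]
  1-simplices (18): [1,2], [1,4], [1,5], [1,6], [1,7], [2,3], [2,4], [2,5], [3,4], [3,5], [3,6], [3,7], [4,5], [4,6], [4,7], [5,6], [5,7], [6,7]
  2-simplices (12): [1,2,4], [1,2,5], [1,4,7], [1,5,6], [1,6,7], [2,3,4], [2,3,5], [3,4,6], [3,5,7], [3,6,7], [4,5,6], [4,5,7]

Hence C_0 ≅ Z^7, C_1 ≅ Z^18, C_2 ≅ Z^12.

Boundary ∂_1: C_1 → C_0 is given by ∂[p,q] = [q] − [p].
The 7×18 boundary matrix has rank 6 and Smith normal form diag(1,1,1,1,1,1).

Boundary ∂_2: C_2 → C_1 acts by ∂[p,q,r] = [q,r] − [p,r] + [p,q]. For instance
  ∂[1,5,6] = [5,6] − [1,6] + [1,5],
  ∂[4,5,7] = [5,7] − [4,7] + [4,5].
The resulting 18×12 matrix has rank 12, and its Smith normal form has invariant factors (1,1,1,1,1,1,1,1,1,1,1,2).

Computing H_k = (kernel of ∂_k) / (image of ∂_{k+1}):

  H_1: rank ker ∂_1 − rank ∂_2 = (18 − 6) − 12 = 0, and ∂_2 has invariant factor 2 > 1, so H_1 = Z/2Z.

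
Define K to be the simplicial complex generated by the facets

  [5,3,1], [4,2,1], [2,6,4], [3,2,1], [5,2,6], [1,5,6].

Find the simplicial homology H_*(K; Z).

H_0 = Z,  H_1 = Z,  H_2 = 0.

Order the vertices as 1 < 2 < 3 < 4 < 5 < 6. Listing each simplex with vertices in this order, K has dimension 2 with simplices:

  0-simplices (6): [1], [2], [3], [4], [5], [6]
  1-simplices (12): [1,2], [1,3], [1,4], [1,5], [1,6], [2,3], [2,4], [2,5], [2,6], [3,5], [4,6], [5,6]
  2-simplices (6): [1,2,3], [1,2,4], [1,3,5], [1,5,6], [2,4,6], [2,5,6]

giving chain groups C_0 ≅ Z^6, C_1 ≅ Z^12, C_2 ≅ Z^6.

The boundary map ∂_1: C_1 → C_0 is given by ∂[p,q] = [q] − [p]. For instance
  ∂[1,6] = [6] − [1].
The resulting 6×12 matrix has rank 5, and its Smith normal form has invariant factors (1,1,1,1,1).

Boundary ∂_2: C_2 → C_1 sends each 2-simplex [p,q,r] to [q,r] − [p,r] + [p,q]. For instance
  ∂[1,2,3] = [2,3] − [1,3] + [1,2],
  ∂[1,5,6] = [5,6] − [1,6] + [1,5].
The resulting 12×6 matrix has rank 6, and its Smith normal form has invariant factors (1,1,1,1,1,1).

From H_k ≅ ker(∂_k) / im(∂_{k+1}) we obtain:

  H_0: rank C_0 − rank ∂_1 = 6 − 5 = 1, and the invariant factors of ∂_1 are all 1, so H_0 ≅ Z.
  H_1: rank ker ∂_1 − rank ∂_2 = (12 − 5) − 6 = 1, and the invariant factors of ∂_2 are all 1, so H_1 ≅ Z.
  H_2: rank ker ∂_2 − rank ∂_3 = (6 − 6) − 0 = 0, and there is no ∂_3, so H_2 ≅ 0.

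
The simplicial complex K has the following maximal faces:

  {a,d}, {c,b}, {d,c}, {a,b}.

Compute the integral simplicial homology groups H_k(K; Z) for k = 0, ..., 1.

H_0 = Z,  H_1 = Z.

Fix the vertex order a < b < c < d and write every simplex with vertices in increasing order. Then dim K = 1 and the simplices of K are:

  0-simplices (4): a, b, c, d
  1-simplices (4): ab, ad, bc, cd

so the chain groups are C_0 ≅ Z^4, C_1 ≅ Z^4.

∂_1: C_1 → C_0 maps an edge to its endpoints' difference, ∂[p,q] = q − p. For instance
  ∂bc = c − b.
This gives a 4×4 integer matrix of rank 3; reducing to Smith normal form yields diagonal entries (1,1,1).

Now H_k = ker ∂_k / im ∂_{k+1}, so:

  H_0: rank C_0 − rank ∂_1 = 4 − 3 = 1, and the invariant factors of ∂_1 are all 1, so H_0 ≅ Z.
  H_1: rank ker ∂_1 − rank ∂_2 = (4 − 3) − 0 = 1, and there is no ∂_2, so H_1 ≅ Z.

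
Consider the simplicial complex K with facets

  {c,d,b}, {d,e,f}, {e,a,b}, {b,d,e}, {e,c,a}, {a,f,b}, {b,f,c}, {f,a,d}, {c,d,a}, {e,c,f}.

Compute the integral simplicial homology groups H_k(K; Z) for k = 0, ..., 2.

H_0 ≅ Z,  H_1 ≅ Z/2Z,  H_2 = 0.

We work with the vertex ordering a < b < c < d < e < f. The simplices of K, each written with vertices in increasing order, are:

  0-simplices (6): a, b, c, d, e, f
  1-simplices (15): ab, ac, ad, ae, af, bc, bd, be, bf, cd, ce, cf, de, df, ef
  2-simplices (10): abe, abf, acd, ace, adf, bcd, bcf, bde, cef, def

Hence C_0 ≅ Z^6, C_1 ≅ Z^15, C_2 ≅ Z^10.

Boundary ∂_1: C_1 → C_0 sends each edge [p,q] (with p < q) to q − p. For instance
  ∂ac = c − a.
The resulting 6×15 matrix has rank 5, and its Smith normal form has invariant factors (1,1,1,1,1).

The boundary map ∂_2: C_2 → C_1 maps a triangle to the signed sum of its edges. For instance
  ∂adf = df − af + ad,
  ∂acd = cd − ad + ac.
The 15×10 boundary matrix has rank 10 and Smith normal form diag(1,1,1,1,1,1,1,1,1,2).

From H_k ≅ ker(∂_k) / im(∂_{k+1}) we obtain:

  H_0: rank C_0 − rank ∂_1 = 6 − 5 = 1, and the invariant factors of ∂_1 are all 1, so H_0 ≅ Z.
  H_1: rank ker ∂_1 − rank ∂_2 = (15 − 5) − 10 = 0, and ∂_2 has invariant factor 2 > 1, so H_1 ≅ Z/2Z.
  H_2: rank ker ∂_2 − rank ∂_3 = (10 − 10) − 0 = 0, and there is no ∂_3, so H_2 ≅ 0.

As a check, the Euler characteristic is 6 − 15 + 10 = 1, which agrees with 1 − 0 + 0 = 1.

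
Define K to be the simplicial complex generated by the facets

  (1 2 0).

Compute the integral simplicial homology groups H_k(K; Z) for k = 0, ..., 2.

Order the vertices as 0 < 1 < 2. Listing each simplex with vertices in this order, K has dimension 2 with simplices:

  0-simplices (3): [0], [1], [2]
  1-simplices (3): [0,1], [0,2], [1,2]
  2-simplices (1): [0,1,2]

so the chain groups are C_0 ≅ Z^3, C_1 ≅ Z^3, C_2 ≅ Z^1.

Boundary ∂_1: C_1 → C_0 is given by ∂[p,q] = [q] − [p]. For instance
  ∂[1,2] = [2] − [1].
This gives a 3×3 integer matrix of rank 2; reducing to Smith normal form yields diagonal entries (1,1).

The boundary map ∂_2: C_2 → C_1 acts by ∂[p,q,r] = [q,r] − [p,r] + [p,q]. For instance
  ∂[0,1,2] = [1,2] − [0,2] + [0,1].
As a 3×1 matrix over Z this has rank 1, with invariant factors (1).

Now H_k = ker ∂_k / im ∂_{k+1}, so:

  H_0: rank C_0 − rank ∂_1 = 3 − 2 = 1, and the invariant factors of ∂_1 are all 1, so H_0 = Z.
  H_1: rank ker ∂_1 − rank ∂_2 = (3 − 2) − 1 = 0, and the invariant factors of ∂_2 are all 1, so H_1 = 0.
  H_2: rank ker ∂_2 − rank ∂_3 = (1 − 1) − 0 = 0, and there is no ∂_3, so H_2 = 0.

As a check, the Euler characteristic is 3 − 3 + 1 = 1, which agrees with 1 − 0 + 0 = 1.
(K is a triangulation of the 2-simplex.)

H_0 = Z,  H_1 = 0,  H_2 = 0.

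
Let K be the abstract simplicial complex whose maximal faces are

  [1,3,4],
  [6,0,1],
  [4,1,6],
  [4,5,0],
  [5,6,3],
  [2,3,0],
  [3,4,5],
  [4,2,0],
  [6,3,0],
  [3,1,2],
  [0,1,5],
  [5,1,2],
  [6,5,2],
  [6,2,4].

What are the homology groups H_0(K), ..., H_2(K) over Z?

Take the total order 0 < 1 < 2 < 3 < 4 < 5 < 6 on the vertex set. Then K (dimension 2) consists of the simplices:

  0-simplices (7): [0], [1], [2], [3], [4], [5], [6]
  1-simplices (21): [0,1], [0,2], [0,3], [0,4], [0,5], [0,6], [1,2], [1,3], [1,4], [1,5], [1,6], [2,3], [2,4], [2,5], [2,6], [3,4], [3,5], [3,6], [4,5], [4,6], [5,6]
  2-simplices (14): [0,1,5], [0,1,6], [0,2,3], [0,2,4], [0,3,6], [0,4,5], [1,2,3], [1,2,5], [1,3,4], [1,4,6], [2,4,6], [2,5,6], [3,4,5], [3,5,6]

giving chain groups C_0 ≅ Z^7, C_1 ≅ Z^21, C_2 ≅ Z^14.

∂_1: C_1 → C_0 sends each edge [p,q] (with p < q) to q − p. For instance
  ∂[0,5] = [5] − [0].
As a 7×21 matrix over Z this has rank 6, with invariant factors (1,1,1,1,1,1).

The boundary map ∂_2: C_2 → C_1 sends each 2-simplex [p,q,r] to [q,r] − [p,r] + [p,q]. For instance
  ∂[2,4,6] = [4,6] − [2,6] + [2,4],
  ∂[2,5,6] = [5,6] − [2,6] + [2,5].
As a 21×14 matrix over Z this has rank 13, with invariant factors (1,1,1,1,1,1,1,1,1,1,1,1,1).

Now H_k = ker ∂_k / im ∂_{k+1}, so:

  H_0: rank C_0 − rank ∂_1 = 7 − 6 = 1, and the invariant factors of ∂_1 are all 1, so H_0 ≅ Z.
  H_1: rank ker ∂_1 − rank ∂_2 = (21 − 6) − 13 = 2, and the invariant factors of ∂_2 are all 1, so H_1 ≅ Z^2.
  H_2: rank ker ∂_2 − rank ∂_3 = (14 − 13) − 0 = 1, and there is no ∂_3, so H_2 ≅ Z.

H_0 ≅ Z,  H_1 ≅ Z^2,  H_2 ≅ Z.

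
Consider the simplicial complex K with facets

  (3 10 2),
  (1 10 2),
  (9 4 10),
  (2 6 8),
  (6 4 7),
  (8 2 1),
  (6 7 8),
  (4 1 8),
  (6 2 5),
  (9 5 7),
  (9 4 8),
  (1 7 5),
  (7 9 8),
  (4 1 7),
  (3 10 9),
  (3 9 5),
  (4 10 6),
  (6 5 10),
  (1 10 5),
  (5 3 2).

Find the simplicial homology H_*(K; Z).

H_0 ≅ Z,  H_1 ≅ Z × Z/2,  H_2 = 0.

Fix the vertex order 1 < 2 < 3 < 4 < 5 < 6 < 7 < 8 < 9 < 10 and write every simplex with vertices in increasing order. Then dim K = 2 and the simplices of K are:

  0-simplices (10): [1], [2], [3], [4], [5], [6], [7], [8], [9], [10]
  1-simplices (30): (30 of them)
  2-simplices (20): (20 of them)

so the chain groups are C_0 ≅ Z^10, C_1 ≅ Z^30, C_2 ≅ Z^20.

The boundary map ∂_1: C_1 → C_0 sends each edge [p,q] (with p < q) to q − p.
This gives a 10×30 integer matrix of rank 9; reducing to Smith normal form yields diagonal entries (1,1,1,1,1,1,1,1,1).

∂_2: C_2 → C_1 maps a triangle to the signed sum of its edges. For instance
  ∂[1,5,10] = [5,10] − [1,10] + [1,5],
  ∂[1,2,10] = [2,10] − [1,10] + [1,2].
The 30×20 boundary matrix has rank 20 and Smith normal form diag(1,1,1,1,1,1,1,1,1,1,1,1,1,1,1,1,1,1,1,2).

From H_k ≅ ker(∂_k) / im(∂_{k+1}) we obtain:

  H_0: rank C_0 − rank ∂_1 = 10 − 9 = 1, and the invariant factors of ∂_1 are all 1, so H_0 = Z.
  H_1: rank ker ∂_1 − rank ∂_2 = (30 − 9) − 20 = 1, and ∂_2 has invariant factor 2 > 1, so H_1 = Z × Z/2.
  H_2: rank ker ∂_2 − rank ∂_3 = (20 − 20) − 0 = 0, and there is no ∂_3, so H_2 = 0.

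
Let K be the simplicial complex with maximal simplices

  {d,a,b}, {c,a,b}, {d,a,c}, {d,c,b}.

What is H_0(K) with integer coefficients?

We work with the vertex ordering a < b < c < d. The simplices of K, each written with vertices in increasing order, are:

  0-simplices (4): a, b, c, d
  1-simplices (6): ab, ac, ad, bc, bd, cd
  2-simplices (4): abc, abd, acd, bcd

giving chain groups C_0 ≅ Z^4, C_1 ≅ Z^6, C_2 ≅ Z^4.

∂_1: C_1 → C_0 is given by ∂[p,q] = [q] − [p].
The resulting 4×6 matrix has rank 3, and its Smith normal form has invariant factors (1,1,1).

The boundary map ∂_2: C_2 → C_1 sends each 2-simplex [p,q,r] to [q,r] − [p,r] + [p,q]. For instance
  ∂bcd = cd − bd + bc,
  ∂abc = bc − ac + ab.
The resulting 6×4 matrix has rank 3, and its Smith normal form has invariant factors (1,1,1).

Computing H_k = (kernel of ∂_k) / (image of ∂_{k+1}):

  H_0: rank C_0 − rank ∂_1 = 4 − 3 = 1, and the invariant factors of ∂_1 are all 1, so H_0 = Z.

H_0 = Z.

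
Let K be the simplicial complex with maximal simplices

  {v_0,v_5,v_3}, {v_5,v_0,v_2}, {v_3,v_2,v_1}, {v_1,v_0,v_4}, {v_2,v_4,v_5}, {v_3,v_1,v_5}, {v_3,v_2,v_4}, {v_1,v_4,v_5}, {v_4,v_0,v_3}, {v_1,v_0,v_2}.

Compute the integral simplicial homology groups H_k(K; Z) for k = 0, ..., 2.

H_0 = Z,  H_1 = Z_2,  H_2 = 0.

Order the vertices as v_0 < v_1 < v_2 < v_3 < v_4 < v_5. Listing each simplex with vertices in this order, K has dimension 2 with simplices:

  0-simplices (6): [v_0], [v_1], [v_2], [v_3], [v_4], [v_5]
  1-simplices (15): (15 of them)
  2-simplices (10): [v_0,v_1,v_2], [v_0,v_1,v_4], [v_0,v_2,v_5], [v_0,v_3,v_4], [v_0,v_3,v_5], [v_1,v_2,v_3], [v_1,v_3,v_5], [v_1,v_4,v_5], [v_2,v_3,v_4], [v_2,v_4,v_5]

giving chain groups C_0 ≅ Z^6, C_1 ≅ Z^15, C_2 ≅ Z^10.

The boundary map ∂_1: C_1 → C_0 sends each edge [p,q] (with p < q) to q − p. For instance
  ∂[v_2,v_3] = [v_3] − [v_2].
As a 6×15 matrix over Z this has rank 5, with invariant factors (1,1,1,1,1).

The boundary map ∂_2: C_2 → C_1 maps a triangle to the signed sum of its edges. For instance
  ∂[v_0,v_3,v_4] = [v_3,v_4] − [v_0,v_4] + [v_0,v_3],
  ∂[v_0,v_2,v_5] = [v_2,v_5] − [v_0,v_5] + [v_0,v_2].
The 15×10 boundary matrix has rank 10 and Smith normal form diag(1,1,1,1,1,1,1,1,1,2).

From H_k ≅ ker(∂_k) / im(∂_{k+1}) we obtain:

  H_0: rank C_0 − rank ∂_1 = 6 − 5 = 1, and the invariant factors of ∂_1 are all 1, so H_0 = Z.
  H_1: rank ker ∂_1 − rank ∂_2 = (15 − 5) − 10 = 0, and ∂_2 has invariant factor 2 > 1, so H_1 = Z_2.
  H_2: rank ker ∂_2 − rank ∂_3 = (10 − 10) − 0 = 0, and there is no ∂_3, so H_2 = 0.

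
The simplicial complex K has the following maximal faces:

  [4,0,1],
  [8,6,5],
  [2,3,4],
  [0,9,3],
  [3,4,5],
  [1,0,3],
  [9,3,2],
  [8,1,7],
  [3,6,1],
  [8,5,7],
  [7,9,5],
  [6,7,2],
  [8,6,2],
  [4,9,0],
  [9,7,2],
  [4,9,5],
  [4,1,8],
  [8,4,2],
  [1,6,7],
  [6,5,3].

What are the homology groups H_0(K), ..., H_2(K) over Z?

K has 10 vertices, 30 edges, 20 triangles.
rank ∂_0 = 0, rank ∂_1 = 9 ⇒ b_0 = 10 − 0 − 9 = 1; all invariant factors of ∂_1 are 1 so no torsion. So H_0 = Z.
rank ∂_1 = 9, rank ∂_2 = 20 ⇒ b_1 = 30 − 9 − 20 = 1; ∂_2 has invariant factor(s) [2] giving torsion. So H_1 = Z × Z/2.
rank ∂_2 = 20, rank ∂_3 = 0 ⇒ b_2 = 20 − 20 − 0 = 0. So H_2 = 0.

H_0 = Z,  H_1 = Z × Z/2,  H_2 = 0.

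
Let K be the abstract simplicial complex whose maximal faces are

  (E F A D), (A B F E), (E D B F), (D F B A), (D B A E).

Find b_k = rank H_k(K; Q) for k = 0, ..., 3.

b_0 = 1, b_1 = 0, b_2 = 0, b_3 = 1.

Order the vertices as A < B < D < E < F. Listing each simplex with vertices in this order, K has dimension 3 with simplices:

  0-simplices (5): A, B, D, E, F
  1-simplices (10): AB, AD, AE, AF, BD, BE, BF, DE, DF, EF
  2-simplices (10): ABD, ABE, ABF, ADE, ADF, AEF, BDE, BDF, BEF, DEF
  3-simplices (5): ABDE, ABDF, ABEF, ADEF, BDEF

so the chain groups are C_0 ≅ Z^5, C_1 ≅ Z^10, C_2 ≅ Z^10, C_3 ≅ Z^5.

The boundary map ∂_1: C_1 → C_0 maps an edge to its endpoints' difference, ∂[p,q] = q − p.
The 5×10 boundary matrix has rank 4 and Smith normal form diag(1,1,1,1).

∂_2: C_2 → C_1 maps a triangle to the signed sum of its edges. For instance
  ∂ABD = BD − AD + AB,
  ∂ABF = BF − AF + AB.
This gives a 10×10 integer matrix of rank 6; reducing to Smith normal form yields diagonal entries (1,1,1,1,1,1).

The boundary map ∂_3: C_3 → C_2 sends each 3-simplex σ to the alternating sum Σ_i (−1)^i (σ with its i-th vertex removed). For instance
  ∂ABDF = BDF − ADF + ABF − ABD,
  ∂BDEF = DEF − BEF + BDF − BDE.
The 10×5 boundary matrix has rank 4 and Smith normal form diag(1,1,1,1).

Reading off H_k = ker ∂_k / im ∂_{k+1}:

  H_0: rank C_0 − rank ∂_1 = 5 − 4 = 1, and the invariant factors of ∂_1 are all 1, so H_0 = Z.
  H_1: rank ker ∂_1 − rank ∂_2 = (10 − 4) − 6 = 0, and the invariant factors of ∂_2 are all 1, so H_1 = 0.
  H_2: rank ker ∂_2 − rank ∂_3 = (10 − 6) − 4 = 0, and the invariant factors of ∂_3 are all 1, so H_2 = 0.
  H_3: rank ker ∂_3 − rank ∂_4 = (5 − 4) − 0 = 1, and there is no ∂_4, so H_3 = Z.

As a check, the Euler characteristic is 5 − 10 + 10 − 5 = 0, which agrees with 1 − 0 + 0 − 1 = 0.

Hence the Betti numbers are b_0 = 1, b_1 = 0, b_2 = 0, b_3 = 1.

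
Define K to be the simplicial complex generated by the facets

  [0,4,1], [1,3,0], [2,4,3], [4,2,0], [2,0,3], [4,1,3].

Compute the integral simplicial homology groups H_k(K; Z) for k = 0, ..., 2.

We work with the vertex ordering 0 < 1 < 2 < 3 < 4. The simplices of K, each written with vertices in increasing order, are:

  0-simplices (5): [0], [1], [2], [3], [4]
  1-simplices (9): [0,1], [0,2], [0,3], [0,4], [1,3], [1,4], [2,3], [2,4], [3,4]
  2-simplices (6): [0,1,3], [0,1,4], [0,2,3], [0,2,4], [1,3,4], [2,3,4]

Hence C_0 ≅ Z^5, C_1 ≅ Z^9, C_2 ≅ Z^6.

The boundary map ∂_1: C_1 → C_0 sends each edge [p,q] (with p < q) to q − p. For instance
  ∂[0,3] = [3] − [0].
The 5×9 boundary matrix has rank 4 and Smith normal form diag(1,1,1,1).

Boundary ∂_2: C_2 → C_1 maps a triangle to the signed sum of its edges. For instance
  ∂[0,2,4] = [2,4] − [0,4] + [0,2],
  ∂[1,3,4] = [3,4] − [1,4] + [1,3].
The 9×6 boundary matrix has rank 5 and Smith normal form diag(1,1,1,1,1).

Reading off H_k = ker ∂_k / im ∂_{k+1}:

  H_0: rank C_0 − rank ∂_1 = 5 − 4 = 1, and the invariant factors of ∂_1 are all 1, so H_0 ≅ Z.
  H_1: rank ker ∂_1 − rank ∂_2 = (9 − 4) − 5 = 0, and the invariant factors of ∂_2 are all 1, so H_1 ≅ 0.
  H_2: rank ker ∂_2 − rank ∂_3 = (6 − 5) − 0 = 1, and there is no ∂_3, so H_2 ≅ Z.

H_0 ≅ Z,  H_1 = 0,  H_2 ≅ Z.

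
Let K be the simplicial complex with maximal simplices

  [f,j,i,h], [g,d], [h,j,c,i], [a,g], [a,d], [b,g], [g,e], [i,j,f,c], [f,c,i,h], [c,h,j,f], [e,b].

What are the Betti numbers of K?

Fix the vertex order a < b < c < d < e < f < g < h < i < j and write every simplex with vertices in increasing order. Then dim K = 3 and the simplices of K are:

  0-simplices (10): a, b, c, d, e, f, g, h, i, j
  1-simplices (16): ad, ag, be, bg, cf, ch, ci, cj, dg, eg, fh, fi, fj, hi, hj, ij
  2-simplices (10): cfh, cfi, cfj, chi, chj, cij, fhi, fhj, fij, hij
  3-simplices (5): cfhi, cfhj, cfij, chij, fhij

giving chain groups C_0 ≅ Z^10, C_1 ≅ Z^16, C_2 ≅ Z^10, C_3 ≅ Z^5.

∂_1: C_1 → C_0 is given by ∂[p,q] = [q] − [p]. For instance
  ∂ch = h − c.
The resulting 10×16 matrix has rank 8, and its Smith normal form has invariant factors (1,1,1,1,1,1,1,1).

∂_2: C_2 → C_1 acts by ∂[p,q,r] = [q,r] − [p,r] + [p,q]. For instance
  ∂cfj = fj − cj + cf,
  ∂cfh = fh − ch + cf.
This gives a 16×10 integer matrix of rank 6; reducing to Smith normal form yields diagonal entries (1,1,1,1,1,1).

The boundary map ∂_3: C_3 → C_2 sends each 3-simplex σ to the alternating sum Σ_i (−1)^i (σ with its i-th vertex removed). For instance
  ∂chij = hij − cij + chj − chi,
  ∂cfhj = fhj − chj + cfj − cfh.
As a 10×5 matrix over Z this has rank 4, with invariant factors (1,1,1,1).

From H_k ≅ ker(∂_k) / im(∂_{k+1}) we obtain:

  H_0: rank C_0 − rank ∂_1 = 10 − 8 = 2, and the invariant factors of ∂_1 are all 1, so H_0 ≅ Z^2.
  H_1: rank ker ∂_1 − rank ∂_2 = (16 − 8) − 6 = 2, and the invariant factors of ∂_2 are all 1, so H_1 ≅ Z^2.
  H_2: rank ker ∂_2 − rank ∂_3 = (10 − 6) − 4 = 0, and the invariant factors of ∂_3 are all 1, so H_2 ≅ 0.
  H_3: rank ker ∂_3 − rank ∂_4 = (5 − 4) − 0 = 1, and there is no ∂_4, so H_3 ≅ Z.

As a check, the Euler characteristic is 10 − 16 + 10 − 5 = -1, which agrees with 2 − 2 + 0 − 1 = -1.

Hence the Betti numbers are b_0 = 2, b_1 = 2, b_2 = 0, b_3 = 1.

b_0 = 2, b_1 = 2, b_2 = 0, b_3 = 1.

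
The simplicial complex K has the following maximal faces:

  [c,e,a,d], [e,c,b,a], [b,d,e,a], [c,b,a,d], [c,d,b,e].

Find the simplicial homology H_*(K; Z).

Fix the vertex order a < b < c < d < e and write every simplex with vertices in increasing order. Then dim K = 3 and the simplices of K are:

  0-simplices (5): a, b, c, d, e
  1-simplices (10): ab, ac, ad, ae, bc, bd, be, cd, ce, de
  2-simplices (10): abc, abd, abe, acd, ace, ade, bcd, bce, bde, cde
  3-simplices (5): abcd, abce, abde, acde, bcde

so the chain groups are C_0 ≅ Z^5, C_1 ≅ Z^10, C_2 ≅ Z^10, C_3 ≅ Z^5.

The boundary map ∂_1: C_1 → C_0 maps an edge to its endpoints' difference, ∂[p,q] = q − p.
This gives a 5×10 integer matrix of rank 4; reducing to Smith normal form yields diagonal entries (1,1,1,1).

∂_2: C_2 → C_1 sends each 2-simplex [p,q,r] to [q,r] − [p,r] + [p,q]. For instance
  ∂abc = bc − ac + ab,
  ∂ade = de − ae + ad.
The 10×10 boundary matrix has rank 6 and Smith normal form diag(1,1,1,1,1,1).

∂_3: C_3 → C_2 sends each 3-simplex σ to the alternating sum Σ_i (−1)^i (σ with its i-th vertex removed). For instance
  ∂abde = bde − ade + abe − abd,
  ∂abce = bce − ace + abe − abc.
As a 10×5 matrix over Z this has rank 4, with invariant factors (1,1,1,1).

From H_k ≅ ker(∂_k) / im(∂_{k+1}) we obtain:

  H_0: rank C_0 − rank ∂_1 = 5 − 4 = 1, and the invariant factors of ∂_1 are all 1, so H_0 ≅ Z.
  H_1: rank ker ∂_1 − rank ∂_2 = (10 − 4) − 6 = 0, and the invariant factors of ∂_2 are all 1, so H_1 ≅ 0.
  H_2: rank ker ∂_2 − rank ∂_3 = (10 − 6) − 4 = 0, and the invariant factors of ∂_3 are all 1, so H_2 ≅ 0.
  H_3: rank ker ∂_3 − rank ∂_4 = (5 − 4) − 0 = 1, and there is no ∂_4, so H_3 ≅ Z.

(K is a triangulation of the 3-sphere S^3.)

H_0 = Z,  H_1 = 0,  H_2 = 0,  H_3 = Z.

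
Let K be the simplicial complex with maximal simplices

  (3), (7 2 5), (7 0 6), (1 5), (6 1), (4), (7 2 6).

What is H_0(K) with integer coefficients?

H_0 = Z^3.

K has 8 vertices, 9 edges, 3 triangles.
rank ∂_0 = 0, rank ∂_1 = 5 ⇒ b_0 = 8 − 0 − 5 = 3; all invariant factors of ∂_1 are 1 so no torsion. So H_0 ≅ Z^3.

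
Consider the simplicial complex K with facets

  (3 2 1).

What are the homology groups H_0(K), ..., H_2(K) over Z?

H_0 ≅ Z,  H_1 = 0,  H_2 = 0.

We work with the vertex ordering 1 < 2 < 3. The simplices of K, each written with vertices in increasing order, are:

  0-simplices (3): [1], [2], [3]
  1-simplices (3): [1,2], [1,3], [2,3]
  2-simplices (1): [1,2,3]

Hence C_0 ≅ Z^3, C_1 ≅ Z^3, C_2 ≅ Z^1.

Boundary ∂_1: C_1 → C_0 sends each edge [p,q] (with p < q) to q − p. For instance
  ∂[1,3] = [3] − [1].
As a 3×3 matrix over Z this has rank 2, with invariant factors (1,1).

The boundary map ∂_2: C_2 → C_1 sends each 2-simplex [p,q,r] to [q,r] − [p,r] + [p,q]. For instance
  ∂[1,2,3] = [2,3] − [1,3] + [1,2].
The 3×1 boundary matrix has rank 1 and Smith normal form diag(1).

Computing H_k = (kernel of ∂_k) / (image of ∂_{k+1}):

  H_0: rank C_0 − rank ∂_1 = 3 − 2 = 1, and the invariant factors of ∂_1 are all 1, so H_0 = Z.
  H_1: rank ker ∂_1 − rank ∂_2 = (3 − 2) − 1 = 0, and the invariant factors of ∂_2 are all 1, so H_1 = 0.
  H_2: rank ker ∂_2 − rank ∂_3 = (1 − 1) − 0 = 0, and there is no ∂_3, so H_2 = 0.

As a check, the Euler characteristic is 3 − 3 + 1 = 1, which agrees with 1 − 0 + 0 = 1.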